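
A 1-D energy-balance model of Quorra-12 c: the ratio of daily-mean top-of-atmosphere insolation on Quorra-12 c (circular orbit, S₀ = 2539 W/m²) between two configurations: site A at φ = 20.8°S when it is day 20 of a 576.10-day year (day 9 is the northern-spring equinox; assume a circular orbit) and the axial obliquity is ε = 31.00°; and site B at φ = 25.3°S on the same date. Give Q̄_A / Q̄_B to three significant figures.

— Configuration A (φ=-20.8°):
Solar longitude: λ_s = 360° × (20 − 9)/576.10 = 6.874°.
sin δ = sin 31.00° × sin 6.874° = 0.06164, so δ = +3.534°.
cos H₀ = −tan(-20.8°) tan(+3.534°) = 0.0235, H₀ = 1.5473 rad.
Bracket: H₀ sin φ sin δ + cos φ cos δ sin H₀ = 1.5473×-0.35511×0.06164 + 0.93483×0.99810×0.99972 = -0.033869 + 0.932793 = 0.898924.
Q̄ = (S₀/π) × [bracket] = (2539/π) × 0.898924 = 726.50 W/m².
— Configuration B (φ=-25.3°):
cos H₀ = −tan(-25.3°) tan(+3.534°) = 0.0292, H₀ = 1.5416 rad.
Bracket: H₀ sin φ sin δ + cos φ cos δ sin H₀ = 1.5416×-0.42736×0.06164 + 0.90408×0.99810×0.99957 = -0.040610 + 0.901974 = 0.861364.
Q̄ = (S₀/π) × [bracket] = (2539/π) × 0.861364 = 696.14 W/m².
Ratio Q̄_A / Q̄_B = 726.50 / 696.14 = 1.044.

Q̄_A / Q̄_B ≈ 1.04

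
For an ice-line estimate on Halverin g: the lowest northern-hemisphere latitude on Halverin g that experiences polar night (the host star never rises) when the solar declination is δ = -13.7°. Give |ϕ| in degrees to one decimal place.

|ϕ| = 76.3°

Polar night requires cos h₀ = −tan ϕ tan δ ≥ 1, i.e. tan ϕ tan δ ≤ −1.
The boundary is |tan ϕ| · |tan δ| = 1, so |ϕ| = 90° − |δ| = 90° − 13.7° = 76.3° in the northern hemisphere.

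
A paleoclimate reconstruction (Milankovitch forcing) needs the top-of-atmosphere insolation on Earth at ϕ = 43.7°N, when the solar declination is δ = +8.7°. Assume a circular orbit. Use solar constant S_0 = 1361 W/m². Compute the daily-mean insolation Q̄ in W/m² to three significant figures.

Q̄ ≈ 384 W/m²

cos h₀ = −tan(+43.7°) tan(+8.700°) = -0.1462, h₀ = 1.7176 rad.
Bracket: h₀ sin ϕ sin δ + cos ϕ cos δ sin h₀ = 1.7176×0.69088×0.15126 + 0.72297×0.98849×0.98925 = 0.179494 + 0.706966 = 0.886460.
Q̄ = (S_0/π) × [bracket] = (1361/π) × 0.886460 = 384.0 W/m².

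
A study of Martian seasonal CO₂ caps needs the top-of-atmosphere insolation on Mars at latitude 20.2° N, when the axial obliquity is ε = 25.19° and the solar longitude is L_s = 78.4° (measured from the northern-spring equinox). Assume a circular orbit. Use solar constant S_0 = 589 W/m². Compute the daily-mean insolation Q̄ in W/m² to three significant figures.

Solar declination: sin δ = sin ε · sin L_s = sin 25.19° × sin 78.4° = 0.41693, so δ = +24.641°.
cos h₀ = −tan(+20.2°) tan(+24.641°) = -0.1688, h₀ = 1.7404 rad.
Bracket: h₀ sin ϕ sin δ + cos ϕ cos δ sin h₀ = 1.7404×0.34530×0.41693 + 0.93849×0.90894×0.98566 = 0.250558 + 0.840799 = 1.091357.
Q̄ = (S_0/π) × [bracket] = (589/π) × 1.091357 = 204.6 W/m².

Q̄ ≈ 205 W/m²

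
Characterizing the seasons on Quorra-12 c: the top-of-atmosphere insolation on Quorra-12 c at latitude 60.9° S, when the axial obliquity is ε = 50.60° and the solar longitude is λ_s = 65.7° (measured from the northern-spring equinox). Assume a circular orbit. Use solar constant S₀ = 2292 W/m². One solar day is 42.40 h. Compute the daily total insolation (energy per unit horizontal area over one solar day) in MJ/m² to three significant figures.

Solar declination: sin δ = sin ε · sin λ_s = sin 50.60° × sin 65.7° = 0.70427, so δ = +44.771°.
cos H₀ = −tan(-60.9°) tan(+44.771°) = 1.7823 ≥ 1 ⇒ polar night, H₀ = 0 and Q̄ = 0.
Daily total = Q̄ × 42.40 h × 3600 s/h = 0.00 MJ/m².

0.00 MJ/m²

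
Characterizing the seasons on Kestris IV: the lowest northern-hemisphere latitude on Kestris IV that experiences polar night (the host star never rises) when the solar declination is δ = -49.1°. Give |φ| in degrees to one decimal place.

Polar night requires cos H₀ = −tan φ tan δ ≥ 1, i.e. tan φ tan δ ≤ −1.
The boundary is |tan φ| · |tan δ| = 1, so |φ| = 90° − |δ| = 90° − 49.1° = 40.9° in the northern hemisphere.

|φ| = 40.9°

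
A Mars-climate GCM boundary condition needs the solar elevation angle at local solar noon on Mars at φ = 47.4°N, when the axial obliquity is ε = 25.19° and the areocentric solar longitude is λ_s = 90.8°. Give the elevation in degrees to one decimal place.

67.8°

sin δ = sin 25.19° × sin 90.8° = 0.42558, so δ = +25.187°.
At local noon the hour angle is zero, so the zenith angle equals |φ − δ| = |+47.4° − (+25.187°)| = 22.213°.
Elevation = 90° − 22.213° = 67.8°.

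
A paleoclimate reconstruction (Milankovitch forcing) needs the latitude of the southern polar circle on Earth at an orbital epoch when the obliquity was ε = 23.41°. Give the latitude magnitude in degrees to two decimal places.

66.59°

The polar circle is the lowest latitude that experiences at least one full rotation of continuous darkness at the northern-summer solstice; it lies at |φ| = 90° − ε = 90° − 23.41° = 66.59°.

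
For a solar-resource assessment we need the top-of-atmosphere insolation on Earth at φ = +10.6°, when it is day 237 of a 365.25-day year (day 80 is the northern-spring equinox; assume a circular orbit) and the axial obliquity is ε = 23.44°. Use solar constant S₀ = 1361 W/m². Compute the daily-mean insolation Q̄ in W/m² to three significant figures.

Solar longitude: λ_s = 360° × (237 − 80)/365.25 = 154.743°.
sin δ = sin 23.44° × sin 154.743° = 0.16973, so δ = +9.772°.
cos H₀ = −tan(+10.6°) tan(+9.772°) = -0.0322, H₀ = 1.6030 rad.
Bracket: H₀ sin φ sin δ + cos φ cos δ sin H₀ = 1.6030×0.18395×0.16973 + 0.98294×0.98549×0.99948 = 0.050049 + 0.968174 = 1.018223.
Q̄ = (S₀/π) × [bracket] = (1361/π) × 1.018223 = 441.1 W/m².

Q̄ ≈ 441 W/m²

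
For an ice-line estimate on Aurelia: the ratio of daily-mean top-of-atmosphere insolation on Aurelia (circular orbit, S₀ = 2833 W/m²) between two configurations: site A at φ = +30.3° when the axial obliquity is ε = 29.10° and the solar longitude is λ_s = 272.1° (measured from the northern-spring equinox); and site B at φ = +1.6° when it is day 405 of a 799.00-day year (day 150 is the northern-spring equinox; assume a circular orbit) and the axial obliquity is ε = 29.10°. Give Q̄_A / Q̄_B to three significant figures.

Q̄_A / Q̄_B ≈ 0.447

— Configuration A (φ=+30.3°):
Solar declination: sin δ = sin ε · sin λ_s = sin 29.10° × sin 272.1° = -0.48601, so δ = -29.079°.
cos H₀ = −tan(+30.3°) tan(-29.079°) = 0.3250, H₀ = 1.2398 rad.
Bracket: H₀ sin φ sin δ + cos φ cos δ sin H₀ = 1.2398×0.50453×-0.48601 + 0.86340×0.87395×0.94573 = -0.304007 + 0.713618 = 0.409611.
Q̄ = (S₀/π) × [bracket] = (2833/π) × 0.409611 = 369.38 W/m².
— Configuration B (φ=+1.6°):
Solar longitude: λ_s = 360° × (405 − 150)/799.00 = 114.894°.
sin δ = sin 29.10° × sin 114.894° = 0.44115, so δ = +26.177°.
cos H₀ = −tan(+1.6°) tan(+26.177°) = -0.0137, H₀ = 1.5845 rad.
Bracket: H₀ sin φ sin δ + cos φ cos δ sin H₀ = 1.5845×0.02792×0.44115 + 0.99961×0.89743×0.99991 = 0.019516 + 0.896999 = 0.916515.
Q̄ = (S₀/π) × [bracket] = (2833/π) × 0.916515 = 826.49 W/m².
Ratio Q̄_A / Q̄_B = 369.38 / 826.49 = 0.4469.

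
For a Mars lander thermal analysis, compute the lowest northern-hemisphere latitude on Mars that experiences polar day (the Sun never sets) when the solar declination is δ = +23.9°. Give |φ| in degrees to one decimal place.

Polar day requires cos H₀ = −tan φ tan δ ≤ −1, i.e. tan φ tan δ ≥ 1.
The boundary is |tan φ| · |tan δ| = 1, so |φ| = 90° − |δ| = 90° − 23.9° = 66.1° in the northern hemisphere.

|φ| = 66.1°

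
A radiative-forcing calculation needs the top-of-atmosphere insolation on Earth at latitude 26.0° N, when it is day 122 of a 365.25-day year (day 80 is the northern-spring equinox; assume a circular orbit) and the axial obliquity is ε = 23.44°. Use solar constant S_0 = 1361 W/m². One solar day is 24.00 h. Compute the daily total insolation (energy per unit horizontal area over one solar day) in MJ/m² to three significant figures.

39.5 MJ/m²

Solar longitude: L_s = 360° × (122 − 80)/365.25 = 41.396°.
sin δ = sin 23.44° × sin 41.396° = 0.26304, so δ = +15.251°.
cos h₀ = −tan(+26.0°) tan(+15.251°) = -0.1330, h₀ = 1.7042 rad.
Bracket: h₀ sin ϕ sin δ + cos ϕ cos δ sin h₀ = 1.7042×0.43837×0.26304 + 0.89879×0.96478×0.99112 = 0.196509 + 0.859434 = 1.055943.
Q̄ = (S_0/π) × [bracket] = (1361/π) × 1.055943 = 457.46 W/m².
Daily total = Q̄ × 24.00 h × 3600 s/h = 457.46 × 24.00 × 3600 / 10⁶ = 39.52 MJ/m².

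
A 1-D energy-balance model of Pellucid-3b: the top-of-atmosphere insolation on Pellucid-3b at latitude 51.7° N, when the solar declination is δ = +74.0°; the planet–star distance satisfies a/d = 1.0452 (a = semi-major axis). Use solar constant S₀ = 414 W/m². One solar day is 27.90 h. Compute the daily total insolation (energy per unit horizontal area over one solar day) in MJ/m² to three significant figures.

34.3 MJ/m²

cos H₀ = −tan(+51.7°) tan(+74.000°) = -4.4158 ≤ −1 ⇒ polar day, H₀ = π.
Bracket: H₀ sin φ sin δ + cos φ cos δ sin H₀ = 3.1416×0.78478×0.96126 + 0.61978×0.27564×0.00000 = 2.369953 + 0.000000 = 2.369953.
Inverse-square distance factor (a/d)² = 1.0452² = 1.092443.
Q̄ = (S₀/π) × 1.092443 × [bracket] = (414/π) × 1.092443 × 2.369953 = 341.18 W/m².
Daily total = Q̄ × 27.90 h × 3600 s/h = 341.18 × 27.90 × 3600 / 10⁶ = 34.27 MJ/m².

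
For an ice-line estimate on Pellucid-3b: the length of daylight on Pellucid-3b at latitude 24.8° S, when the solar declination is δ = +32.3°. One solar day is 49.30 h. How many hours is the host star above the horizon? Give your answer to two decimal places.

cos H₀ = −tan φ · tan δ = −tan(-24.8°) × tan(+32.300°) = 0.2921, so H₀ = 1.2744 rad = 73.02°.
Daylight = 2H₀/(2π) × 49.30 h = (1.2744/π) × 49.30 = 20.00 h.

20.00 h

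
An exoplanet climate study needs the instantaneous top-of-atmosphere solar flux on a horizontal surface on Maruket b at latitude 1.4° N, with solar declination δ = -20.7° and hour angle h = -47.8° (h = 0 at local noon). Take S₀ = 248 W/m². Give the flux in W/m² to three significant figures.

154 W/m²

cos θ_z = sin φ sin δ + cos φ cos δ cos h = -0.008636 + 0.628169 = 0.619533.
Flux = S₀ · cos θ_z = 248 × 0.619533 = 153.6 W/m².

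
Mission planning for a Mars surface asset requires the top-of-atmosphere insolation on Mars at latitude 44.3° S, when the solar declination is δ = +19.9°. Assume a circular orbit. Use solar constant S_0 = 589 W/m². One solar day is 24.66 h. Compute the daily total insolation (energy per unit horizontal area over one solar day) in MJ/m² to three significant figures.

5.69 MJ/m²

cos h₀ = −tan(-44.3°) tan(+19.900°) = 0.3533, h₀ = 1.2097 rad.
Bracket: h₀ sin ϕ sin δ + cos ϕ cos δ sin h₀ = 1.2097×-0.69842×0.34038 + 0.71569×0.94029×0.93553 = -0.287580 + 0.629571 = 0.341991.
Q̄ = (S_0/π) × [bracket] = (589/π) × 0.341991 = 64.118 W/m².
Daily total = Q̄ × 24.66 h × 3600 s/h = 64.118 × 24.66 × 3600 / 10⁶ = 5.692 MJ/m².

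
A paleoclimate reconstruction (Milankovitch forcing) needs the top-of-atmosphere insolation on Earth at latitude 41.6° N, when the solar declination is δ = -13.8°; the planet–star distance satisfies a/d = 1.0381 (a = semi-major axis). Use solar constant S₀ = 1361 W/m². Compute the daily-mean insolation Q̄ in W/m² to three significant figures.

cos H₀ = −tan(+41.6°) tan(-13.800°) = 0.2181, H₀ = 1.3510 rad.
Bracket: H₀ sin φ sin δ + cos φ cos δ sin H₀ = 1.3510×0.66393×-0.23853 + 0.74780×0.97113×0.97593 = -0.213954 + 0.708731 = 0.494777.
Inverse-square distance factor (a/d)² = 1.0381² = 1.077652.
Q̄ = (S₀/π) × 1.077652 × [bracket] = (1361/π) × 1.077652 × 0.494777 = 231.0 W/m².

Q̄ ≈ 231 W/m²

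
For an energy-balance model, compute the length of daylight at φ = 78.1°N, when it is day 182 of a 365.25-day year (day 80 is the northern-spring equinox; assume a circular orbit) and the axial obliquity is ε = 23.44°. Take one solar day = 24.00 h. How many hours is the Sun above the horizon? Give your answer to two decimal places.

24.00 h

Solar longitude: λ_s = 360° × (182 − 80)/365.25 = 100.534°.
sin δ = sin 23.44° × sin 100.534° = 0.39108, so δ = +23.022°.
Sunrise equation: cos H₀ = −tan φ · tan δ = -2.0164 ≤ −1, so the Sun never sets (polar day) and H₀ = π.
Daylight = 2H₀/(2π) × 24.00 h = (3.1416/π) × 24.00 = 24.00 h.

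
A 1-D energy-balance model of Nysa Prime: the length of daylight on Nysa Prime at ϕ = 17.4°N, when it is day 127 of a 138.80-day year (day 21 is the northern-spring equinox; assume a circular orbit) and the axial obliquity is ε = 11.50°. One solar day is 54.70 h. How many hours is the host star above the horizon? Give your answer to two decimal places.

Solar longitude: L_s = 360° × (127 − 21)/138.80 = 274.928°.
sin δ = sin 11.50° × sin 274.928° = -0.19863, so δ = -11.457°.
cos h₀ = −tan ϕ · tan δ = −tan(+17.4°) × tan(-11.457°) = 0.0635, so h₀ = 1.5072 rad = 86.36°.
Daylight = 2h₀/(2π) × 54.70 h = (1.5072/π) × 54.70 = 26.24 h.

26.24 h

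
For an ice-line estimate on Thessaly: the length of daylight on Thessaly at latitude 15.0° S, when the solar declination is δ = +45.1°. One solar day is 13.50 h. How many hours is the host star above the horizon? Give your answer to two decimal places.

5.58 h

cos h₀ = −tan ϕ · tan δ = −tan(-15.0°) × tan(+45.100°) = 0.2689, so h₀ = 1.2986 rad = 74.40°.
Daylight = 2h₀/(2π) × 13.50 h = (1.2986/π) × 13.50 = 5.58 h.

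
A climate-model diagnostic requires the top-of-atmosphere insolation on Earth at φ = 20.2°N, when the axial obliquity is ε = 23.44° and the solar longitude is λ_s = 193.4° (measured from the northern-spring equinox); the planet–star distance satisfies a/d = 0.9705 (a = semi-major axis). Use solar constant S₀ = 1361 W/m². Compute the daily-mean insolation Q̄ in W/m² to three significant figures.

Solar declination: sin δ = sin ε · sin λ_s = sin 23.44° × sin 193.4° = -0.09219, so δ = -5.289°.
cos H₀ = −tan(+20.2°) tan(-5.289°) = 0.0341, H₀ = 1.5367 rad.
Bracket: H₀ sin φ sin δ + cos φ cos δ sin H₀ = 1.5367×0.34530×-0.09219 + 0.93849×0.99574×0.99942 = -0.048918 + 0.933950 = 0.885032.
Inverse-square distance factor (a/d)² = 0.9705² = 0.941870.
Q̄ = (S₀/π) × 0.941870 × [bracket] = (1361/π) × 0.941870 × 0.885032 = 361.1 W/m².

Q̄ ≈ 361 W/m²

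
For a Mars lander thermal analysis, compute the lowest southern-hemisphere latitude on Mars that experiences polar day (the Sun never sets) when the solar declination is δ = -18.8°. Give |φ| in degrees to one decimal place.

Polar day requires cos H₀ = −tan φ tan δ ≤ −1, i.e. tan φ tan δ ≥ 1.
The boundary is |tan φ| · |tan δ| = 1, so |φ| = 90° − |δ| = 90° − 18.8° = 71.2° in the southern hemisphere.

|φ| = 71.2°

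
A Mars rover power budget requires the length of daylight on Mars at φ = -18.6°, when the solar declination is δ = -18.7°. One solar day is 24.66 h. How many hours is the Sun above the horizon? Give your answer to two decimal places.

cos H₀ = −tan φ · tan δ = −tan(-18.6°) × tan(-18.700°) = -0.1139, so H₀ = 1.6850 rad = 96.54°.
Daylight = 2H₀/(2π) × 24.66 h = (1.6850/π) × 24.66 = 13.23 h.

13.23 h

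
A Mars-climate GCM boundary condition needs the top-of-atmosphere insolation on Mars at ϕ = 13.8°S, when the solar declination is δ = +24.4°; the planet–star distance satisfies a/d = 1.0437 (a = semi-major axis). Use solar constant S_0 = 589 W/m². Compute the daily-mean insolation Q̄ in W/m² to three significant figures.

cos h₀ = −tan(-13.8°) tan(+24.400°) = 0.1114, h₀ = 1.4591 rad.
Bracket: h₀ sin ϕ sin δ + cos ϕ cos δ sin h₀ = 1.4591×-0.23853×0.41310 + 0.97113×0.91068×0.99377 = -0.143775 + 0.878879 = 0.735104.
Inverse-square distance factor (a/d)² = 1.0437² = 1.089310.
Q̄ = (S_0/π) × 1.089310 × [bracket] = (589/π) × 1.089310 × 0.735104 = 150.1 W/m².

Q̄ ≈ 150 W/m²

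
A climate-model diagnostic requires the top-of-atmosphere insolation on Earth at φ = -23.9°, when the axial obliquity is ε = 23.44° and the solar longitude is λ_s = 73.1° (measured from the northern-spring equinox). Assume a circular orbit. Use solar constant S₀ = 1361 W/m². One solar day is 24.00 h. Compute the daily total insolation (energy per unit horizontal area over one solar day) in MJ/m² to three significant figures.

Solar declination: sin δ = sin ε · sin λ_s = sin 23.44° × sin 73.1° = 0.38061, so δ = +22.371°.
cos H₀ = −tan(-23.9°) tan(+22.371°) = 0.1824, H₀ = 1.3874 rad.
Bracket: H₀ sin φ sin δ + cos φ cos δ sin H₀ = 1.3874×-0.40514×0.38061 + 0.91425×0.92474×0.98323 = -0.213938 + 0.831265 = 0.617327.
Q̄ = (S₀/π) × [bracket] = (1361/π) × 0.617327 = 267.44 W/m².
Daily total = Q̄ × 24.00 h × 3600 s/h = 267.44 × 24.00 × 3600 / 10⁶ = 23.11 MJ/m².

23.1 MJ/m²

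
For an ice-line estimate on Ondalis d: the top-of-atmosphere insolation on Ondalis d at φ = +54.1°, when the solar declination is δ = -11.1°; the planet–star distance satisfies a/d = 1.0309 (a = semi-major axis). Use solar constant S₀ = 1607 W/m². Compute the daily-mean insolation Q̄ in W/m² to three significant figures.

Q̄ ≈ 191 W/m²

cos H₀ = −tan(+54.1°) tan(-11.100°) = 0.2710, H₀ = 1.2963 rad.
Bracket: H₀ sin φ sin δ + cos φ cos δ sin H₀ = 1.2963×0.81004×-0.19252 + 0.58637×0.98129×0.96257 = -0.202157 + 0.553862 = 0.351705.
Inverse-square distance factor (a/d)² = 1.0309² = 1.062755.
Q̄ = (S₀/π) × 1.062755 × [bracket] = (1607/π) × 1.062755 × 0.351705 = 191.2 W/m².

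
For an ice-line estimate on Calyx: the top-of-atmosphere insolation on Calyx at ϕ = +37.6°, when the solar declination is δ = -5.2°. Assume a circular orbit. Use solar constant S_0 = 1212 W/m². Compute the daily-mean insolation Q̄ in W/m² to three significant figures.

Q̄ ≈ 272 W/m²

cos h₀ = −tan(+37.6°) tan(-5.200°) = 0.0701, h₀ = 1.5007 rad.
Bracket: h₀ sin ϕ sin δ + cos ϕ cos δ sin h₀ = 1.5007×0.61015×-0.09063 + 0.79229×0.99588×0.99754 = -0.082986 + 0.787085 = 0.704099.
Q̄ = (S_0/π) × [bracket] = (1212/π) × 0.704099 = 271.6 W/m².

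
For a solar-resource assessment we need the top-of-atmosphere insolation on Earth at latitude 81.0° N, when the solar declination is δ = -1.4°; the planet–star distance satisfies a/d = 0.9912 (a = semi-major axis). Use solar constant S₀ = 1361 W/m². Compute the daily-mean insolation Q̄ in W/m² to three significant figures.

Q̄ ≈ 51.2 W/m²

cos H₀ = −tan(+81.0°) tan(-1.400°) = 0.1543, H₀ = 1.4159 rad.
Bracket: H₀ sin φ sin δ + cos φ cos δ sin H₀ = 1.4159×0.98769×-0.02443 + 0.15643×0.99970×0.98802 = -0.034165 + 0.154510 = 0.120345.
Inverse-square distance factor (a/d)² = 0.9912² = 0.982477.
Q̄ = (S₀/π) × 0.982477 × [bracket] = (1361/π) × 0.982477 × 0.120345 = 51.22 W/m².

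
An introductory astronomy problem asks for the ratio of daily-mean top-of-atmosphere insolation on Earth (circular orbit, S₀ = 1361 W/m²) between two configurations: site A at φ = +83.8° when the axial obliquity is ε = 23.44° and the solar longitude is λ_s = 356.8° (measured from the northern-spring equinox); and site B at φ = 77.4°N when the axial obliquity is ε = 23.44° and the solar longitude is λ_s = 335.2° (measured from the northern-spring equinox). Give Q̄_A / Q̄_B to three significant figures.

— Configuration A (φ=+83.8°):
Solar declination: sin δ = sin ε · sin λ_s = sin 23.44° × sin 356.8° = -0.02221, so δ = -1.272°.
cos H₀ = −tan(+83.8°) tan(-1.272°) = 0.2045, H₀ = 1.3649 rad.
Bracket: H₀ sin φ sin δ + cos φ cos δ sin H₀ = 1.3649×0.99415×-0.02221 + 0.10800×0.99975×0.97888 = -0.030137 + 0.105693 = 0.075556.
Q̄ = (S₀/π) × [bracket] = (1361/π) × 0.075556 = 32.732 W/m².
— Configuration B (φ=+77.4°):
Solar declination: sin δ = sin ε · sin λ_s = sin 23.44° × sin 335.2° = -0.16685, so δ = -9.605°.
cos H₀ = −tan(+77.4°) tan(-9.605°) = 0.7571, H₀ = 0.7120 rad.
Bracket: H₀ sin φ sin δ + cos φ cos δ sin H₀ = 0.7120×0.97592×-0.16685 + 0.21814×0.98598×0.65333 = -0.115937 + 0.140519 = 0.024582.
Q̄ = (S₀/π) × [bracket] = (1361/π) × 0.024582 = 10.649 W/m².
Ratio Q̄_A / Q̄_B = 32.732 / 10.649 = 3.074.

Q̄_A / Q̄_B ≈ 3.07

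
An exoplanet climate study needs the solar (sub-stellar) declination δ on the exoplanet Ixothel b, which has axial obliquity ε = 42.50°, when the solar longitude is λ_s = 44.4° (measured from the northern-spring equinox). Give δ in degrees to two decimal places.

δ = +28.21°

sin δ = sin ε · sin λ_s = sin 42.50° × sin 44.4° = 0.472686.
δ = arcsin(0.472686) = +28.21°.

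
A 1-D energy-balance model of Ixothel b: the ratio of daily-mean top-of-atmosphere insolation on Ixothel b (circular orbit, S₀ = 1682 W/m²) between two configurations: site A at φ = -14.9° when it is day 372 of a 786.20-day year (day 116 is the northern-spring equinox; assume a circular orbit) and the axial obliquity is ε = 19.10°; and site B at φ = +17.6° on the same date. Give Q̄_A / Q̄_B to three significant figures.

Q̄_A / Q̄_B ≈ 0.768

— Configuration A (φ=-14.9°):
Solar longitude: λ_s = 360° × (372 − 116)/786.20 = 117.222°.
sin δ = sin 19.10° × sin 117.222° = 0.29098, so δ = +16.916°.
cos H₀ = −tan(-14.9°) tan(+16.916°) = 0.0809, H₀ = 1.4898 rad.
Bracket: H₀ sin φ sin δ + cos φ cos δ sin H₀ = 1.4898×-0.25713×0.29098 + 0.96638×0.95673×0.99672 = -0.111466 + 0.921532 = 0.810066.
Q̄ = (S₀/π) × [bracket] = (1682/π) × 0.810066 = 433.71 W/m².
— Configuration B (φ=+17.6°):
cos H₀ = −tan(+17.6°) tan(+16.916°) = -0.0965, H₀ = 1.6674 rad.
Bracket: H₀ sin φ sin δ + cos φ cos δ sin H₀ = 1.6674×0.30237×0.29098 + 0.95319×0.95673×0.99534 = 0.146704 + 0.907696 = 1.054400.
Q̄ = (S₀/π) × [bracket] = (1682/π) × 1.054400 = 564.52 W/m².
Ratio Q̄_A / Q̄_B = 433.71 / 564.52 = 0.7683.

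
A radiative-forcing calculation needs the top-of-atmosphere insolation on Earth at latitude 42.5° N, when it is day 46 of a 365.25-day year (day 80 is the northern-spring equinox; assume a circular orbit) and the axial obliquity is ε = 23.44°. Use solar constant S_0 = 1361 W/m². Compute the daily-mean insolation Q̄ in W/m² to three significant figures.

Q̄ ≈ 217 W/m²

Solar longitude: L_s = 360° × (46 − 80)/365.25 = -33.511°, i.e. -33.511° + 360° = 326.489°.
sin δ = sin 23.44° × sin 326.489° = -0.21962, so δ = -12.687°.
cos h₀ = −tan(+42.5°) tan(-12.687°) = 0.2063, h₀ = 1.3630 rad.
Bracket: h₀ sin ϕ sin δ + cos ϕ cos δ sin h₀ = 1.3630×0.67559×-0.21962 + 0.73728×0.97559×0.97849 = -0.202233 + 0.703811 = 0.501578.
Q̄ = (S_0/π) × [bracket] = (1361/π) × 0.501578 = 217.3 W/m².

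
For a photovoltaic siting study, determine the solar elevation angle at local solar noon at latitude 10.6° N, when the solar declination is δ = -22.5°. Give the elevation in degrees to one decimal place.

At local noon the hour angle is zero, so the zenith angle equals |ϕ − δ| = |+10.6° − (-22.500°)| = 33.100°.
Elevation = 90° − 33.100° = 56.9°.

56.9°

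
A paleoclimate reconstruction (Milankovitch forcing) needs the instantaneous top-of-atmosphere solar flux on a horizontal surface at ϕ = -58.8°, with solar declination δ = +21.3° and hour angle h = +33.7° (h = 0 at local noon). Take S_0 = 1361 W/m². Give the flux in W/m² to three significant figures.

cos θ_z = sin ϕ sin δ + cos ϕ cos δ cos h = -0.310712 + 0.401535 = 0.090823.
Flux = S_0 · cos θ_z = 1361 × 0.090823 = 123.6 W/m².

124 W/m²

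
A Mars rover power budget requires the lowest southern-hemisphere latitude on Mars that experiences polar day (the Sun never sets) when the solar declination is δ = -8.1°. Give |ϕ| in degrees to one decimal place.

|ϕ| = 81.9°

Polar day requires cos h₀ = −tan ϕ tan δ ≤ −1, i.e. tan ϕ tan δ ≥ 1.
The boundary is |tan ϕ| · |tan δ| = 1, so |ϕ| = 90° − |δ| = 90° − 8.1° = 81.9° in the southern hemisphere.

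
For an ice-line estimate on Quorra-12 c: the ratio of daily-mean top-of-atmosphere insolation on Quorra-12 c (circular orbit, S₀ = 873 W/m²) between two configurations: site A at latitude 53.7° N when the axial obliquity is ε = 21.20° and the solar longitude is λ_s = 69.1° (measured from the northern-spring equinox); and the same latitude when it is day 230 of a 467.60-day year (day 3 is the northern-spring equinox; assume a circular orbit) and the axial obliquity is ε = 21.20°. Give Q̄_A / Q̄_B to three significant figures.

Q̄_A / Q̄_B ≈ 1.66

— Configuration A (φ=+53.7°):
Solar declination: sin δ = sin ε · sin λ_s = sin 21.20° × sin 69.1° = 0.33783, so δ = +19.745°.
cos H₀ = −tan(+53.7°) tan(+19.745°) = -0.4886, H₀ = 2.0813 rad.
Bracket: H₀ sin φ sin δ + cos φ cos δ sin H₀ = 2.0813×0.80593×0.33783 + 0.59201×0.94121×0.87249 = 0.566670 + 0.486156 = 1.052826.
Q̄ = (S₀/π) × [bracket] = (873/π) × 1.052826 = 292.56 W/m².
— Configuration B (φ=+53.7°):
Solar longitude: λ_s = 360° × (230 − 3)/467.60 = 174.765°.
sin δ = sin 21.20° × sin 174.765° = 0.03300, so δ = +1.891°.
cos H₀ = −tan(+53.7°) tan(+1.891°) = -0.0449, H₀ = 1.6158 rad.
Bracket: H₀ sin φ sin δ + cos φ cos δ sin H₀ = 1.6158×0.80593×0.03300 + 0.59201×0.99946×0.99899 = 0.042973 + 0.591093 = 0.634066.
Q̄ = (S₀/π) × [bracket] = (873/π) × 0.634066 = 176.20 W/m².
Ratio Q̄_A / Q̄_B = 292.56 / 176.20 = 1.660.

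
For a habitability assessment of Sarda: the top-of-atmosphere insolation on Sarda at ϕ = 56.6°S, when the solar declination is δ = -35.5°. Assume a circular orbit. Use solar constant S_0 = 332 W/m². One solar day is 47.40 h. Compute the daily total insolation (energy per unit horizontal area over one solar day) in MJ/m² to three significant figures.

cos h₀ = −tan(-56.6°) tan(-35.500°) = -1.0818 ≤ −1 ⇒ polar day, h₀ = π.
Bracket: h₀ sin ϕ sin δ + cos ϕ cos δ sin h₀ = 3.1416×-0.83485×-0.58070 + 0.55048×0.81412×0.00000 = 1.523039 + 0.000000 = 1.523039.
Q̄ = (S_0/π) × [bracket] = (332/π) × 1.523039 = 160.95 W/m².
Daily total = Q̄ × 47.40 h × 3600 s/h = 160.95 × 47.40 × 3600 / 10⁶ = 27.46 MJ/m².

27.5 MJ/m²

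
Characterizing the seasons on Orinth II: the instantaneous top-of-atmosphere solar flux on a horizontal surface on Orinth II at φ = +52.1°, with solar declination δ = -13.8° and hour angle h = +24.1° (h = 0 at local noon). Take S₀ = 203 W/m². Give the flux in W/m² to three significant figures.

72.3 W/m²

cos θ_z = sin φ sin δ + cos φ cos δ cos h = -0.188223 + 0.544554 = 0.356331.
Flux = S₀ · cos θ_z = 203 × 0.356331 = 72.34 W/m².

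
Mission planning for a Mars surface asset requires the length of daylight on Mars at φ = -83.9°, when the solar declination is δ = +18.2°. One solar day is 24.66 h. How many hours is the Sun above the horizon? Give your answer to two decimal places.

cos H₀ = −tan φ · tan δ = 3.0765 ≥ 1, so the Sun never rises (polar night) and H₀ = 0.
Daylight = 2H₀/(2π) × 24.66 h = (0.0000/π) × 24.66 = 0.00 h.

0.00 h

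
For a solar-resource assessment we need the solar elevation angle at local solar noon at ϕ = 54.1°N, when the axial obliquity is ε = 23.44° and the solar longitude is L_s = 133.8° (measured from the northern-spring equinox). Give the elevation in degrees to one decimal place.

Solar declination: sin δ = sin ε · sin L_s = sin 23.44° × sin 133.8° = 0.28711, so δ = +16.685°.
At local noon the hour angle is zero, so the zenith angle equals |ϕ − δ| = |+54.1° − (+16.685°)| = 37.415°.
Elevation = 90° − 37.415° = 52.6°.

52.6°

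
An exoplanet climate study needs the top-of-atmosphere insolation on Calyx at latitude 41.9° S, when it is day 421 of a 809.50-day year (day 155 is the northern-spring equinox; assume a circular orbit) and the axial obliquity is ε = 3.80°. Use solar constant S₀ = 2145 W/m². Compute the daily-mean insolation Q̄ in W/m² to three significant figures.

Solar longitude: λ_s = 360° × (421 − 155)/809.50 = 118.295°.
sin δ = sin 3.80° × sin 118.295° = 0.05836, so δ = +3.345°.
cos H₀ = −tan(-41.9°) tan(+3.345°) = 0.0524, H₀ = 1.5183 rad.
Bracket: H₀ sin φ sin δ + cos φ cos δ sin H₀ = 1.5183×-0.66783×0.05836 + 0.74431×0.99830×0.99862 = -0.059175 + 0.742019 = 0.682844.
Q̄ = (S₀/π) × [bracket] = (2145/π) × 0.682844 = 466.2 W/m².

Q̄ ≈ 466 W/m²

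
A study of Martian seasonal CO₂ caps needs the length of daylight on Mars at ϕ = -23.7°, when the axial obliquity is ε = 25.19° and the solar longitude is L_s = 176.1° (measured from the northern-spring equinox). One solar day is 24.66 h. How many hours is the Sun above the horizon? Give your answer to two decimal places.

12.23 h

Solar declination: sin δ = sin ε · sin L_s = sin 25.19° × sin 176.1° = 0.02895, so δ = +1.659°.
cos h₀ = −tan ϕ · tan δ = −tan(-23.7°) × tan(+1.659°) = 0.0127, so h₀ = 1.5581 rad = 89.27°.
Daylight = 2h₀/(2π) × 24.66 h = (1.5581/π) × 24.66 = 12.23 h.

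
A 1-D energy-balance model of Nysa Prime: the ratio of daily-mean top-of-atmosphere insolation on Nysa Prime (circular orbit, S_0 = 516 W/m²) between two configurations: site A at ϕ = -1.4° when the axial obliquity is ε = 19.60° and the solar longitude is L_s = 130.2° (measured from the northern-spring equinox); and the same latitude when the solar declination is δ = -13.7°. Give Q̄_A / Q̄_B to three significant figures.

— Configuration A (ϕ=-1.4°):
Solar declination: sin δ = sin ε · sin L_s = sin 19.60° × sin 130.2° = 0.25622, so δ = +14.846°.
cos h₀ = −tan(-1.4°) tan(+14.846°) = 0.0065, h₀ = 1.5643 rad.
Bracket: h₀ sin ϕ sin δ + cos ϕ cos δ sin h₀ = 1.5643×-0.02443×0.25622 + 0.99970×0.96662×0.99998 = -0.009792 + 0.966311 = 0.956519.
Q̄ = (S_0/π) × [bracket] = (516/π) × 0.956519 = 157.11 W/m².
— Configuration B (ϕ=-1.4°):
cos h₀ = −tan(-1.4°) tan(-13.700°) = -0.0060, h₀ = 1.5768 rad.
Bracket: h₀ sin ϕ sin δ + cos ϕ cos δ sin h₀ = 1.5768×-0.02443×-0.23684 + 0.99970×0.97155×0.99998 = 0.009123 + 0.971239 = 0.980362.
Q̄ = (S_0/π) × [bracket] = (516/π) × 0.980362 = 161.02 W/m².
Ratio Q̄_A / Q̄_B = 157.11 / 161.02 = 0.9757.

Q̄_A / Q̄_B ≈ 0.976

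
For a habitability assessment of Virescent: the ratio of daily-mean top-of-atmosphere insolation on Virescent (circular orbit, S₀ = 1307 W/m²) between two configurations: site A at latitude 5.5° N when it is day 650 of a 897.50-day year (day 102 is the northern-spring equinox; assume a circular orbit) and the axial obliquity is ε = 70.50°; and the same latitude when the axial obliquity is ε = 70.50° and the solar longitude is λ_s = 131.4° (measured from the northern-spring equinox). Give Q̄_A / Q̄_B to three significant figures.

— Configuration A (φ=+5.5°):
Solar longitude: λ_s = 360° × (650 − 102)/897.50 = 219.811°.
sin δ = sin 70.50° × sin 219.811° = -0.60353, so δ = -37.123°.
cos H₀ = −tan(+5.5°) tan(-37.123°) = 0.0729, H₀ = 1.4978 rad.
Bracket: H₀ sin φ sin δ + cos φ cos δ sin H₀ = 1.4978×0.09585×-0.60353 + 0.99540×0.79734×0.99734 = -0.086645 + 0.791561 = 0.704916.
Q̄ = (S₀/π) × [bracket] = (1307/π) × 0.704916 = 293.27 W/m².
— Configuration B (φ=+5.5°):
Solar declination: sin δ = sin ε · sin λ_s = sin 70.50° × sin 131.4° = 0.70709, so δ = +44.998°.
cos H₀ = −tan(+5.5°) tan(+44.998°) = -0.0963, H₀ = 1.6672 rad.
Bracket: H₀ sin φ sin δ + cos φ cos δ sin H₀ = 1.6672×0.09585×0.70709 + 0.99540×0.70713×0.99535 = 0.112994 + 0.700604 = 0.813598.
Q̄ = (S₀/π) × [bracket] = (1307/π) × 0.813598 = 338.48 W/m².
Ratio Q̄_A / Q̄_B = 293.27 / 338.48 = 0.8664.

Q̄_A / Q̄_B ≈ 0.866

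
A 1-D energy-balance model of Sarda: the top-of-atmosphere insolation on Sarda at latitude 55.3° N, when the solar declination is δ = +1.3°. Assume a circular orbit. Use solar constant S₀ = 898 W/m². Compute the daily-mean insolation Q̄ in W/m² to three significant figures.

cos H₀ = −tan(+55.3°) tan(+1.300°) = -0.0328, H₀ = 1.6036 rad.
Bracket: H₀ sin φ sin δ + cos φ cos δ sin H₀ = 1.6036×0.82214×0.02269 + 0.56928×0.99974×0.99946 = 0.029914 + 0.568825 = 0.598739.
Q̄ = (S₀/π) × [bracket] = (898/π) × 0.598739 = 171.1 W/m².

Q̄ ≈ 171 W/m²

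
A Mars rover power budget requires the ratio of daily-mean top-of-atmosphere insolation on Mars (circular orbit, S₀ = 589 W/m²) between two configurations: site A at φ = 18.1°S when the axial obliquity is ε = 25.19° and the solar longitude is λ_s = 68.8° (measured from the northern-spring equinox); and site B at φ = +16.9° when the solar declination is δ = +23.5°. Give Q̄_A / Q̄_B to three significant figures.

— Configuration A (φ=-18.1°):
Solar declination: sin δ = sin ε · sin λ_s = sin 25.19° × sin 68.8° = 0.39682, so δ = +23.379°.
cos H₀ = −tan(-18.1°) tan(+23.379°) = 0.1413, H₀ = 1.4290 rad.
Bracket: H₀ sin φ sin δ + cos φ cos δ sin H₀ = 1.4290×-0.31068×0.39682 + 0.95052×0.91790×0.98997 = -0.176173 + 0.863731 = 0.687558.
Q̄ = (S₀/π) × [bracket] = (589/π) × 0.687558 = 128.91 W/m².
— Configuration B (φ=+16.9°):
cos H₀ = −tan(+16.9°) tan(+23.500°) = -0.1321, H₀ = 1.7033 rad.
Bracket: H₀ sin φ sin δ + cos φ cos δ sin H₀ = 1.7033×0.29070×0.39875 + 0.95681×0.91706×0.99124 = 0.197441 + 0.869766 = 1.067207.
Q̄ = (S₀/π) × [bracket] = (589/π) × 1.067207 = 200.08 W/m².
Ratio Q̄_A / Q̄_B = 128.91 / 200.08 = 0.6443.

Q̄_A / Q̄_B ≈ 0.644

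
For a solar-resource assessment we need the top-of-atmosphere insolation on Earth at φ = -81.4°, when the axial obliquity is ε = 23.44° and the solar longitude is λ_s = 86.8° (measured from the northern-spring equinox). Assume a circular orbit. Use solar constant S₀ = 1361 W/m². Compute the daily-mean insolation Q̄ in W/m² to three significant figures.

Solar declination: sin δ = sin ε · sin λ_s = sin 23.44° × sin 86.8° = 0.39717, so δ = +23.401°.
cos H₀ = −tan(-81.4°) tan(+23.401°) = 2.8615 ≥ 1 ⇒ polar night, H₀ = 0 and Q̄ = 0.

Q̄ ≈ 0.00 W/m²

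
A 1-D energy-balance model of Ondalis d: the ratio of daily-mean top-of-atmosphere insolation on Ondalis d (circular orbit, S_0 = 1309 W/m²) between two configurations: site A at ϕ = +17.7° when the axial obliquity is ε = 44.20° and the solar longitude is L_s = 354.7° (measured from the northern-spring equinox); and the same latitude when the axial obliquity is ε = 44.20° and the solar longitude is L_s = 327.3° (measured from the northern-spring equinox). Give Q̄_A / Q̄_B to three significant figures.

— Configuration A (ϕ=+17.7°):
Solar declination: sin δ = sin ε · sin L_s = sin 44.20° × sin 354.7° = -0.06440, so δ = -3.692°.
cos h₀ = −tan(+17.7°) tan(-3.692°) = 0.0206, h₀ = 1.5502 rad.
Bracket: h₀ sin ϕ sin δ + cos ϕ cos δ sin h₀ = 1.5502×0.30403×-0.06440 + 0.95266×0.99792×0.99979 = -0.030352 + 0.950479 = 0.920127.
Q̄ = (S_0/π) × [bracket] = (1309/π) × 0.920127 = 383.39 W/m².
— Configuration B (ϕ=+17.7°):
Solar declination: sin δ = sin ε · sin L_s = sin 44.20° × sin 327.3° = -0.37664, so δ = -22.126°.
cos h₀ = −tan(+17.7°) tan(-22.126°) = 0.1298, h₀ = 1.4407 rad.
Bracket: h₀ sin ϕ sin δ + cos ϕ cos δ sin h₀ = 1.4407×0.30403×-0.37664 + 0.95266×0.92636×0.99155 = -0.164974 + 0.875049 = 0.710075.
Q̄ = (S_0/π) × [bracket] = (1309/π) × 0.710075 = 295.87 W/m².
Ratio Q̄_A / Q̄_B = 383.39 / 295.87 = 1.296.

Q̄_A / Q̄_B ≈ 1.30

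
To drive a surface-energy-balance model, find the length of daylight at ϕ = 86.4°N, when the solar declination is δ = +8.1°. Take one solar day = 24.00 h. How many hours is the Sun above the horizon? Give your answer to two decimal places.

Sunrise equation: cos h₀ = −tan ϕ · tan δ = -2.2621 ≤ −1, so the Sun never sets (polar day) and h₀ = π.
Daylight = 2h₀/(2π) × 24.00 h = (3.1416/π) × 24.00 = 24.00 h.

24.00 h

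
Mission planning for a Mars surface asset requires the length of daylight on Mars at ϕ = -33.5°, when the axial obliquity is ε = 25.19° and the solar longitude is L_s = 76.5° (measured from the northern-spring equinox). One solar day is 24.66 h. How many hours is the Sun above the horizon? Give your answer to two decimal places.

Solar declination: sin δ = sin ε · sin L_s = sin 25.19° × sin 76.5° = 0.41386, so δ = +24.448°.
cos h₀ = −tan ϕ · tan δ = −tan(-33.5°) × tan(+24.448°) = 0.3009, so h₀ = 1.2652 rad = 72.49°.
Daylight = 2h₀/(2π) × 24.66 h = (1.2652/π) × 24.66 = 9.93 h.

9.93 h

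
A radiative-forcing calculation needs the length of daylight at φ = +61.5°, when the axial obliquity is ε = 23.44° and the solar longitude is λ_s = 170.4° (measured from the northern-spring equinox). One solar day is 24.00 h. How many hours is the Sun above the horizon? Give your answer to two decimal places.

12.94 h

Solar declination: sin δ = sin ε · sin λ_s = sin 23.44° × sin 170.4° = 0.06634, so δ = +3.804°.
cos H₀ = −tan φ · tan δ = −tan(+61.5°) × tan(+3.804°) = -0.1225, so H₀ = 1.6936 rad = 97.03°.
Daylight = 2H₀/(2π) × 24.00 h = (1.6936/π) × 24.00 = 12.94 h.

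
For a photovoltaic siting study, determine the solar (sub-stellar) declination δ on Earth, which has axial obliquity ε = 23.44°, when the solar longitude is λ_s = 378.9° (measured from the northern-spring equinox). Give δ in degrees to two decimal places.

δ = +7.40°

sin δ = sin ε · sin λ_s = sin 23.44° × sin 378.9° = 0.128851.
δ = arcsin(0.128851) = +7.40°.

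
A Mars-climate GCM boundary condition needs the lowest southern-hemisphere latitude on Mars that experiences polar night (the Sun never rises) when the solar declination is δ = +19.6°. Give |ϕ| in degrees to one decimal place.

Polar night requires cos h₀ = −tan ϕ tan δ ≥ 1, i.e. tan ϕ tan δ ≤ −1.
The boundary is |tan ϕ| · |tan δ| = 1, so |ϕ| = 90° − |δ| = 90° − 19.6° = 70.4° in the southern hemisphere.

|ϕ| = 70.4°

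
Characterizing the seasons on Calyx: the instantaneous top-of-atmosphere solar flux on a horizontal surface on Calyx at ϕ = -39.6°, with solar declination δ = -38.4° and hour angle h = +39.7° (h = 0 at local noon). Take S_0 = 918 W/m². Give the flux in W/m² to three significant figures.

790 W/m²

cos θ_z = sin ϕ sin δ + cos ϕ cos δ cos h = 0.395934 + 0.464599 = 0.860533.
Flux = S_0 · cos θ_z = 918 × 0.860533 = 790.0 W/m².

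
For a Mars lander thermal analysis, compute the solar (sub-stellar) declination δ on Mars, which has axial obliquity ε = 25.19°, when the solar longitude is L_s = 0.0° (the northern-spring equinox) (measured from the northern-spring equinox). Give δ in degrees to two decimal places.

sin δ = sin ε · sin L_s = sin 25.19° × sin 0.0° = 0.000000.
δ = arcsin(0.000000) = +0.00°.

δ = +0.00°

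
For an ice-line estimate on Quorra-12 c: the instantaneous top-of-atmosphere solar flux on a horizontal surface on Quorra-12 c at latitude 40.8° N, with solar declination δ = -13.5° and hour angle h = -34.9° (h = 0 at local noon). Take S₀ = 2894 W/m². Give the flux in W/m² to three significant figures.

1.31e+03 W/m²

cos θ_z = sin φ sin δ + cos φ cos δ cos h = -0.152538 + 0.603697 = 0.451159.
Flux = S₀ · cos θ_z = 2894 × 0.451159 = 1306 W/m².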